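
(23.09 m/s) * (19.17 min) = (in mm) 2.656e+07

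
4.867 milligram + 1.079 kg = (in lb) 2.379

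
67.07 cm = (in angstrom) 6.707e+09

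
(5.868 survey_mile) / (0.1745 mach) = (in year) 5.04e-06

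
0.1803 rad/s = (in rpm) 1.722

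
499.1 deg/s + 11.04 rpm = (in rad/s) 9.867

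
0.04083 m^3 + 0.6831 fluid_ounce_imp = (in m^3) 0.04085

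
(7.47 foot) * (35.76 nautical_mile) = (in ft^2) 1.623e+06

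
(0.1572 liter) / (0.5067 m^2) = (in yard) 0.0003393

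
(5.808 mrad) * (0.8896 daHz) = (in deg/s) 2.96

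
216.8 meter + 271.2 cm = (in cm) 2.195e+04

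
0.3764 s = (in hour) 0.0001046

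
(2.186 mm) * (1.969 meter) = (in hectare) 4.304e-07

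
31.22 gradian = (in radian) 0.4904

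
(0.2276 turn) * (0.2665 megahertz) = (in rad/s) 3.811e+05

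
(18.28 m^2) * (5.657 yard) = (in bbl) 594.8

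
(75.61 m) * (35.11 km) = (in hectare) 265.5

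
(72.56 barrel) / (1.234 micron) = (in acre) 2310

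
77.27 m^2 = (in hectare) 0.007727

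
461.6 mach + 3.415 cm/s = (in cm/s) 1.572e+07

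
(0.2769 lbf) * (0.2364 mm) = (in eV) 1.817e+15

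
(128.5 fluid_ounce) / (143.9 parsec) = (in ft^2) 9.212e-21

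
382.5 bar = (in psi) 5548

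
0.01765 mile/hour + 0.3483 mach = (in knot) 230.5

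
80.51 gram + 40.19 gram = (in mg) 1.207e+05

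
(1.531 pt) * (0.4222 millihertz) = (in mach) 6.697e-10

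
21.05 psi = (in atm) 1.432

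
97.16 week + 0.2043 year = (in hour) 1.811e+04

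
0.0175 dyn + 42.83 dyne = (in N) 0.0004285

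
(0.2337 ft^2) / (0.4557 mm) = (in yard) 52.1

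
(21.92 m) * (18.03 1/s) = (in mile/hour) 884.1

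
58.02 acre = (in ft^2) 2.527e+06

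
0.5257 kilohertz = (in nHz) 5.257e+11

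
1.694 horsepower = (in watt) 1263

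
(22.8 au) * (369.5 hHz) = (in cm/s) 1.26e+19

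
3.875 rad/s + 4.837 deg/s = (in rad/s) 3.959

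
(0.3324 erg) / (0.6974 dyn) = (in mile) 2.962e-06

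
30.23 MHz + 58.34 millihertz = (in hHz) 3.023e+05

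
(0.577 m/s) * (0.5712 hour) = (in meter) 1186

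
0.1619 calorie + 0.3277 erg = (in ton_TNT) 1.619e-10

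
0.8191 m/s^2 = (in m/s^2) 0.8191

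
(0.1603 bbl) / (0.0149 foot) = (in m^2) 5.612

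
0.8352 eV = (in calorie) 3.198e-20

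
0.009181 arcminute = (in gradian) 0.00017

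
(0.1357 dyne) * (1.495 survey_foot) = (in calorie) 1.478e-07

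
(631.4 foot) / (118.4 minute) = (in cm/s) 2.709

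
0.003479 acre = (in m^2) 14.08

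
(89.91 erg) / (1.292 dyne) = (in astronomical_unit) 4.652e-12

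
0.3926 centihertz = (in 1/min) 0.2356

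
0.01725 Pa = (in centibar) 1.725e-05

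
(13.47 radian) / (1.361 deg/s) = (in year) 1.798e-05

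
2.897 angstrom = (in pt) 8.212e-07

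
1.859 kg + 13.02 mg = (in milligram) 1.859e+06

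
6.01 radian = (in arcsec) 1.24e+06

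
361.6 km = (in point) 1.025e+09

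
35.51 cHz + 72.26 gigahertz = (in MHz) 7.226e+04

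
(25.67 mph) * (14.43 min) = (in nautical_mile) 5.365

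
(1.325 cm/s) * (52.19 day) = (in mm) 5.975e+07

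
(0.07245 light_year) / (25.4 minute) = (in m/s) 4.498e+11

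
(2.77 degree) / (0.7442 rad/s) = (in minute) 0.001083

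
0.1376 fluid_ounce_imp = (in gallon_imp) 0.00086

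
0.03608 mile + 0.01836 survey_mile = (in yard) 95.81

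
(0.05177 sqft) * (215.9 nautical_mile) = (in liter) 1.923e+06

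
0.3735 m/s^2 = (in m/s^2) 0.3735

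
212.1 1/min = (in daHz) 0.3535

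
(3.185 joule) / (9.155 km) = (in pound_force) 7.821e-05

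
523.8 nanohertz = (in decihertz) 5.238e-06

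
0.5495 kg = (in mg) 5.495e+05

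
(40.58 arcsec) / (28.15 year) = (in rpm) 2.116e-12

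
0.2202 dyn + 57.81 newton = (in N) 57.81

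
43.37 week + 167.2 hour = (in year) 0.8508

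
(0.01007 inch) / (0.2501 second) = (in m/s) 0.001023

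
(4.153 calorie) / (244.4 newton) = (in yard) 0.07775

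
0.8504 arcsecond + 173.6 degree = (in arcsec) 6.25e+05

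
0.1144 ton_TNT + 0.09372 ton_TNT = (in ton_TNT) 0.2081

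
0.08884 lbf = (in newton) 0.3952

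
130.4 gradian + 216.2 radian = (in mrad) 2.182e+05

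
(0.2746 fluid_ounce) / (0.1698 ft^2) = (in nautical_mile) 2.78e-07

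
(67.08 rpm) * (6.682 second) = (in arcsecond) 9.682e+06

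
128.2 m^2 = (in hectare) 0.01282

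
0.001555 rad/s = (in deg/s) 0.08909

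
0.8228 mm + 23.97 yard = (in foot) 71.91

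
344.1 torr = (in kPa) 45.88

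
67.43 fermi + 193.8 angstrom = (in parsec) 6.281e-25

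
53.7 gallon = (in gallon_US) 53.7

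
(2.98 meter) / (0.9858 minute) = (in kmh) 0.1814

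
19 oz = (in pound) 1.188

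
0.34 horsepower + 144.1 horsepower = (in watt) 1.077e+05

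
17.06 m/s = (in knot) 33.16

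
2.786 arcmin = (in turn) 0.000129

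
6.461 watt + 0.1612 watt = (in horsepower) 0.008881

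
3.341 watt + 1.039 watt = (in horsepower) 0.005874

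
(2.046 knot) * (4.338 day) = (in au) 2.637e-06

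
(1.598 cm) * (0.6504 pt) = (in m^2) 3.667e-06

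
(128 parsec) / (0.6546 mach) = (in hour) 4.922e+12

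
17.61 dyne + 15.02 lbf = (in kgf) 6.813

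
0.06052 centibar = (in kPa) 0.06052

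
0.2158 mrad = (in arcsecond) 44.51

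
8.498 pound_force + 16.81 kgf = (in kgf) 20.66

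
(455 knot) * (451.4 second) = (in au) 7.063e-07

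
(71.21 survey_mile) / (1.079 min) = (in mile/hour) 3960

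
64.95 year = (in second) 2.048e+09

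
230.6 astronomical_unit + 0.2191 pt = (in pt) 9.779e+16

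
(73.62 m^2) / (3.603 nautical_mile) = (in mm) 11.03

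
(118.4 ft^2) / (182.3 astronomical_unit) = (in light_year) 4.263e-29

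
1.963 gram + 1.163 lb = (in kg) 0.5295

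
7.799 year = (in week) 406.7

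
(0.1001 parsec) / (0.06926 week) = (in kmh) 2.655e+11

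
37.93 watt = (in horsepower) 0.05086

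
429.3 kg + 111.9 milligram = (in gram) 4.293e+05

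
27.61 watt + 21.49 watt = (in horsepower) 0.06584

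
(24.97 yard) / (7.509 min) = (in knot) 0.09851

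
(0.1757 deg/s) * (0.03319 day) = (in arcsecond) 1.814e+06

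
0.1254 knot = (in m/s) 0.06451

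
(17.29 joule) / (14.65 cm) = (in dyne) 1.18e+07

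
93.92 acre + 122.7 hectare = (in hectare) 160.7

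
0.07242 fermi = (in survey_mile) 4.5e-20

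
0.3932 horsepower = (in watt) 293.2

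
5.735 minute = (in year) 1.091e-05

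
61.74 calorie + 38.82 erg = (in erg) 2.583e+09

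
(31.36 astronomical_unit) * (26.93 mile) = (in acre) 5.024e+13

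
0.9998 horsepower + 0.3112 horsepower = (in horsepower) 1.311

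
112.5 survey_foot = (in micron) 3.429e+07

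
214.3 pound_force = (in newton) 953.3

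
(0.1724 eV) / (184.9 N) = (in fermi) 1.494e-07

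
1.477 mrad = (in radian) 0.001477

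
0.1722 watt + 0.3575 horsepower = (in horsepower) 0.3577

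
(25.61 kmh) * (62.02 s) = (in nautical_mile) 0.2382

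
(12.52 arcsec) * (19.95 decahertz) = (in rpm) 0.1156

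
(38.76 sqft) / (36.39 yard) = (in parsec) 3.507e-18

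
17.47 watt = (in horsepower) 0.02343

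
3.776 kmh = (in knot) 2.039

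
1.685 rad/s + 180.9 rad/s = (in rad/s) 182.6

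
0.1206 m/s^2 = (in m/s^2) 0.1206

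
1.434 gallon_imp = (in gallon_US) 1.722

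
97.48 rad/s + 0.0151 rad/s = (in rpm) 931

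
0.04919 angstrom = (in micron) 4.919e-06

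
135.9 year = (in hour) 1.19e+06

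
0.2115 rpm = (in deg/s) 1.269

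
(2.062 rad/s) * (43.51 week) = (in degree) 3.109e+09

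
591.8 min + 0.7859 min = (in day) 0.4115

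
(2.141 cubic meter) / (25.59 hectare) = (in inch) 0.0003294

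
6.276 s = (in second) 6.276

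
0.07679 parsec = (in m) 2.369e+15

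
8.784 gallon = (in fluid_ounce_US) 1124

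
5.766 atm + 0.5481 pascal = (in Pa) 5.842e+05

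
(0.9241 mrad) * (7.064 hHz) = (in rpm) 6.234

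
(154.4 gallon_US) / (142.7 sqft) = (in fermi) 4.409e+13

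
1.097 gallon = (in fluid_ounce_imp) 146.2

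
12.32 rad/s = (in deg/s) 705.9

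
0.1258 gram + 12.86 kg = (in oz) 453.6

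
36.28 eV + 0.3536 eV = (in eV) 36.63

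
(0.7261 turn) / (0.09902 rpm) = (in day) 0.005092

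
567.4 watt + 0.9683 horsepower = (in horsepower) 1.729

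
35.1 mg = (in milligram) 35.1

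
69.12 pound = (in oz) 1106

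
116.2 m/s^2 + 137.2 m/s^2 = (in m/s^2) 253.4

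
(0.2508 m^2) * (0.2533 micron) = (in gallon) 1.678e-05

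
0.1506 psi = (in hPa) 10.38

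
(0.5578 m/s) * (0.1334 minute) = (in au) 2.984e-11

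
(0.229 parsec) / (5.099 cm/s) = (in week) 2.291e+11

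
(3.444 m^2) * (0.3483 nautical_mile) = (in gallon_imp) 4.887e+05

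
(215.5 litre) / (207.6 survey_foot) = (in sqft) 0.03666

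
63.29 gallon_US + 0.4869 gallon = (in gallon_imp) 53.11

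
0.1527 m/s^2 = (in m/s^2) 0.1527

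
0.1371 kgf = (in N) 1.344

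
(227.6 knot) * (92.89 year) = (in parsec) 1.112e-05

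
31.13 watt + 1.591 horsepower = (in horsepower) 1.633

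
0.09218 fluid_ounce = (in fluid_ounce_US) 0.09218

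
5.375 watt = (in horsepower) 0.007208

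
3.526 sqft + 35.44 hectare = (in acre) 87.57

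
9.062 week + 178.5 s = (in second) 5.481e+06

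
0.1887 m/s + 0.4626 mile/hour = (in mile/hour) 0.8847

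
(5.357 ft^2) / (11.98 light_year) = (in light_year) 4.641e-34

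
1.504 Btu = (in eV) 9.904e+21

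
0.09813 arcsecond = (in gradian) 3.029e-05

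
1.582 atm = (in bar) 1.603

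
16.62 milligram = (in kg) 1.662e-05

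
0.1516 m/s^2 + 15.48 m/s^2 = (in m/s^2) 15.63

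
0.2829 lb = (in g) 128.3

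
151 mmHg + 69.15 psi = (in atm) 4.904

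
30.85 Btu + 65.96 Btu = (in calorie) 2.441e+04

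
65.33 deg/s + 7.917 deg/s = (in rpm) 12.21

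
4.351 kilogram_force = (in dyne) 4.267e+06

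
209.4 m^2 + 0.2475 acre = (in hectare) 0.1211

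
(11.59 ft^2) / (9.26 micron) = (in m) 1.163e+05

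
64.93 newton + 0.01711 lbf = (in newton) 65.01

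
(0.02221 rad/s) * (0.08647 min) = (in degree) 6.602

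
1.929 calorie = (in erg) 8.071e+07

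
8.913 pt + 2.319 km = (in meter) 2319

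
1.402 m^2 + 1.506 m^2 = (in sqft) 31.3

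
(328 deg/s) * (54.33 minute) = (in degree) 1.069e+06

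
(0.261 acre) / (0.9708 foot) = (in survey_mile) 2.218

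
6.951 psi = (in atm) 0.473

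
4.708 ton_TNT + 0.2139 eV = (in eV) 1.229e+29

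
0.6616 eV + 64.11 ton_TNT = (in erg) 2.682e+18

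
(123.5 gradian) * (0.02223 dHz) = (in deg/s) 0.2471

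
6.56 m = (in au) 4.385e-11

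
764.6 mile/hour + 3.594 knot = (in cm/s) 3.437e+04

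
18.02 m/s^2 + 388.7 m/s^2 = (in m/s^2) 406.7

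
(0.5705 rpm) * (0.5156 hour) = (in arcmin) 3.812e+05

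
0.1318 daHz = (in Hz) 1.318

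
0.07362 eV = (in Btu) 1.118e-23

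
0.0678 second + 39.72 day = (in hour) 953.3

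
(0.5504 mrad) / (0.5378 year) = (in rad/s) 3.245e-11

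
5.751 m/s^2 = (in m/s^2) 5.751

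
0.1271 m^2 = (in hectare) 1.271e-05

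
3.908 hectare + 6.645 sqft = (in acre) 9.657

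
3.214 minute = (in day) 0.002232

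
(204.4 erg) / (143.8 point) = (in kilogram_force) 4.109e-05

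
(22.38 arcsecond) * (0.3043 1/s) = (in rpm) 0.0003153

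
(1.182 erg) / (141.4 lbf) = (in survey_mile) 1.168e-13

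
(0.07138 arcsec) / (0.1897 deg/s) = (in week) 1.728e-10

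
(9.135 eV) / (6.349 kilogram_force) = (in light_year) 2.485e-36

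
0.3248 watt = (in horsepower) 0.0004356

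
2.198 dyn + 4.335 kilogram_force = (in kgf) 4.335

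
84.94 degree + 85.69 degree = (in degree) 170.6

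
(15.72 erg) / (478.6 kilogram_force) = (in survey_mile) 2.081e-13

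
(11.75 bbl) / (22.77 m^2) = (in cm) 8.204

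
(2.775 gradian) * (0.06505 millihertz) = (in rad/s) 2.836e-06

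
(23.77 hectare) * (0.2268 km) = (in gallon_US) 1.424e+10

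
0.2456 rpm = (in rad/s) 0.02572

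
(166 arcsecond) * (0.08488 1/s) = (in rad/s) 6.831e-05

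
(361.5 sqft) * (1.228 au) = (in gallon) 1.63e+15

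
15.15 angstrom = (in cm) 1.515e-07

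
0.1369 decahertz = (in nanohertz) 1.369e+09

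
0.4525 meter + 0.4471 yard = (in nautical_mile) 0.0004651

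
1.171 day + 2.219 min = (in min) 1688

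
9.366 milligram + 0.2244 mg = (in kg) 9.59e-06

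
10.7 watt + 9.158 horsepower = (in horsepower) 9.172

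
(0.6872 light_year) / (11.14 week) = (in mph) 2.159e+09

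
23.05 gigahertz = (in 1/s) 2.305e+10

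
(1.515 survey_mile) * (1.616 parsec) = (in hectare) 1.216e+16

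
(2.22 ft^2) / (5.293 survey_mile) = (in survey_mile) 1.504e-08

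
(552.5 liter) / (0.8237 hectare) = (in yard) 7.335e-05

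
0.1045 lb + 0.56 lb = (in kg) 0.3014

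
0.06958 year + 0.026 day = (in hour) 610.1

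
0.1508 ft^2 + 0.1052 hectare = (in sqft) 1.132e+04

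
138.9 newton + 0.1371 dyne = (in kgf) 14.16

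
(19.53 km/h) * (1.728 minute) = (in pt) 1.594e+06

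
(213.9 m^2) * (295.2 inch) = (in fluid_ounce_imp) 5.645e+07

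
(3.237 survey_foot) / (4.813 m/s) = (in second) 0.205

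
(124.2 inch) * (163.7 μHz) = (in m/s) 0.0005164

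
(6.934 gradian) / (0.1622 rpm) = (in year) 2.033e-07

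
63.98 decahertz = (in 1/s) 639.8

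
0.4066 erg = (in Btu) 3.854e-11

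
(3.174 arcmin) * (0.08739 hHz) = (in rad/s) 0.008069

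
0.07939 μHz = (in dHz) 7.939e-07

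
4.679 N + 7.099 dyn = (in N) 4.679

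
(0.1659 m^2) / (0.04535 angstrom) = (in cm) 3.658e+12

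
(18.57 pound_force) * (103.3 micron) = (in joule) 0.008533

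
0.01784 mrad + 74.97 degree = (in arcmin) 4498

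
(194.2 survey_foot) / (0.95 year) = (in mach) 5.803e-09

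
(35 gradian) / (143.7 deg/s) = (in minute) 0.003653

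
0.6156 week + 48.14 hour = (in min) 9094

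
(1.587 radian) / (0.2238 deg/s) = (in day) 0.004702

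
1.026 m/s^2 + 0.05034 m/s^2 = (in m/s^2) 1.076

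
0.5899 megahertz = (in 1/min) 3.539e+07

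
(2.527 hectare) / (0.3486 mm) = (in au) 0.0004846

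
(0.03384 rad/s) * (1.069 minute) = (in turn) 0.3454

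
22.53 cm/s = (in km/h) 0.8111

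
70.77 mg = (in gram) 0.07077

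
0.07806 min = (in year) 1.485e-07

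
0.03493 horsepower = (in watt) 26.05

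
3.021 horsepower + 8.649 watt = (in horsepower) 3.033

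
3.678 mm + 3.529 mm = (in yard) 0.007882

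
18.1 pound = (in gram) 8210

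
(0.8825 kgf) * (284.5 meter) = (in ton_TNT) 5.885e-07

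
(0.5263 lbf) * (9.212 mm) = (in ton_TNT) 5.154e-12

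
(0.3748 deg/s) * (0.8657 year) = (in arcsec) 3.684e+10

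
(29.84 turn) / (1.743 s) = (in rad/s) 107.6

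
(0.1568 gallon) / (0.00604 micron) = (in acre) 24.28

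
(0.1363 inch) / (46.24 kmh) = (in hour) 7.487e-08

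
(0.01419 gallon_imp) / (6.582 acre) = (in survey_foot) 7.946e-09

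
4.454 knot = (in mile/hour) 5.126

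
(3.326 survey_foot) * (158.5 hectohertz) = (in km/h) 5.785e+04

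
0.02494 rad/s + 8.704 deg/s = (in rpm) 1.689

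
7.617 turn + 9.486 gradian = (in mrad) 4.801e+04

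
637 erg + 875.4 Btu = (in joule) 9.236e+05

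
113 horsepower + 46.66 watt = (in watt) 8.431e+04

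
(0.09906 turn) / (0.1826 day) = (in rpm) 0.0003767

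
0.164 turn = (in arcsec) 2.125e+05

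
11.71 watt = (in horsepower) 0.0157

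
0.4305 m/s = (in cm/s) 43.05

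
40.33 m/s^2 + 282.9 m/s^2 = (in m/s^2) 323.2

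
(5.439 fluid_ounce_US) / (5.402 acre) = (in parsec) 2.385e-25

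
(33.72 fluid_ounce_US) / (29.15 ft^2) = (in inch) 0.0145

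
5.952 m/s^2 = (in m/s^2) 5.952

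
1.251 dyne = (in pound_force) 2.812e-06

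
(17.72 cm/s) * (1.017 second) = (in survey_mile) 0.000112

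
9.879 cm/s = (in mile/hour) 0.221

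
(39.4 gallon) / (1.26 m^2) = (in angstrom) 1.184e+09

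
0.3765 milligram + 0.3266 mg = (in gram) 0.0007031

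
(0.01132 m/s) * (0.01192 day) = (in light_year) 1.232e-15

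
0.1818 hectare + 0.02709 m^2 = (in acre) 0.4492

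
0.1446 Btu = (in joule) 152.6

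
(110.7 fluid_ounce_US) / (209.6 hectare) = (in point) 4.427e-06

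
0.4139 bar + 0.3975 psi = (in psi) 6.401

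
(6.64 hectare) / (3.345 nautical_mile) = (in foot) 35.17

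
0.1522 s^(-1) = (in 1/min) 9.132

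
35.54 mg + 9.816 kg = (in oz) 346.3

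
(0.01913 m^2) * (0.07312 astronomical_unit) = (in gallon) 5.528e+10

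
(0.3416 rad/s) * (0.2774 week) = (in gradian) 3.649e+06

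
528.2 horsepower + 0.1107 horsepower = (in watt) 3.94e+05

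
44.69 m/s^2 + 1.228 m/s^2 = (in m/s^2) 45.92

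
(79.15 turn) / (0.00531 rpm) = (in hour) 248.4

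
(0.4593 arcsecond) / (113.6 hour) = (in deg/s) 3.12e-10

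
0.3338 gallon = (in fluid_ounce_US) 42.73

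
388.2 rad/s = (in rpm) 3707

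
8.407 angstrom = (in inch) 3.31e-08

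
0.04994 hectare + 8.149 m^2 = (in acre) 0.1254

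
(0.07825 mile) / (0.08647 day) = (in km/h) 0.06068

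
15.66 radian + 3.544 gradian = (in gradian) 1000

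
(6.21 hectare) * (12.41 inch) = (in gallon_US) 5.171e+06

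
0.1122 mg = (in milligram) 0.1122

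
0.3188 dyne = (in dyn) 0.3188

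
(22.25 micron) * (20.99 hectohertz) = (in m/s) 0.0467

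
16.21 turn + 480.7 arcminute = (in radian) 102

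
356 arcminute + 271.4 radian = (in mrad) 2.715e+05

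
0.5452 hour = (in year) 6.224e-05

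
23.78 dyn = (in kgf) 2.425e-05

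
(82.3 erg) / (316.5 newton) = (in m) 2.6e-08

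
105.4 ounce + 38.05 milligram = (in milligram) 2.988e+06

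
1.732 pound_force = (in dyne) 7.704e+05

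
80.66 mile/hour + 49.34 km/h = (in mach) 0.1461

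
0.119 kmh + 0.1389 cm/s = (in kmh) 0.124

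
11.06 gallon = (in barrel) 0.2633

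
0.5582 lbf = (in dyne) 2.483e+05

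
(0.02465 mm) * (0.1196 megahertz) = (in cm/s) 294.8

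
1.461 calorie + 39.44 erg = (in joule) 6.113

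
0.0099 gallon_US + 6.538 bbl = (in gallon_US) 274.6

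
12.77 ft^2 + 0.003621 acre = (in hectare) 0.001584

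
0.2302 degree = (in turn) 0.0006394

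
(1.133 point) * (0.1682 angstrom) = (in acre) 1.661e-18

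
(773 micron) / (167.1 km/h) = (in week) 2.754e-11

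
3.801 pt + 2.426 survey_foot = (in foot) 2.43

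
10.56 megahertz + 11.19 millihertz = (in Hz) 1.056e+07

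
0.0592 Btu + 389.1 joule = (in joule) 451.6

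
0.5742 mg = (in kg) 5.742e-07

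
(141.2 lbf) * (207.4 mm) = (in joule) 130.3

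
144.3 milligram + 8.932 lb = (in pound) 8.932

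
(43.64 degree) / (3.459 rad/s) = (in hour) 6.117e-05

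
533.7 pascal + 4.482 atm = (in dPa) 4.547e+06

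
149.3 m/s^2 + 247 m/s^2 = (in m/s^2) 396.3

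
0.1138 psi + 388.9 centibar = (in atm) 3.846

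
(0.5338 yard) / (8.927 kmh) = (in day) 2.278e-06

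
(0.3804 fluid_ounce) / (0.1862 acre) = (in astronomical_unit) 9.98e-20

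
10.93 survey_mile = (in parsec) 5.701e-13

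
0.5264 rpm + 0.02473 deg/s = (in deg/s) 3.183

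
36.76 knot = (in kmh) 68.08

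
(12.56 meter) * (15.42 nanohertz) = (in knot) 3.765e-07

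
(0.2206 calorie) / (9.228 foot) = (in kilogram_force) 0.03346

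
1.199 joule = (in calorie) 0.2866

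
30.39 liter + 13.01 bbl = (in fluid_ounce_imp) 7.387e+04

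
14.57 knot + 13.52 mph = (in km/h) 48.74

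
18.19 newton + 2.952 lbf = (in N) 31.32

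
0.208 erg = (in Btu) 1.971e-11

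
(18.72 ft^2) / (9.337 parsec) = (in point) 1.711e-14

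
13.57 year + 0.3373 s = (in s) 4.279e+08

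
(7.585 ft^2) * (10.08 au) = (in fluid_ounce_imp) 3.74e+16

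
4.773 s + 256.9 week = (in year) 4.927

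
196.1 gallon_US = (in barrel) 4.669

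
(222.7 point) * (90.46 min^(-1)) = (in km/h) 0.4264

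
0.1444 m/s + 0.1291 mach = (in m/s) 44.1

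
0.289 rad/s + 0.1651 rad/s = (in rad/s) 0.4541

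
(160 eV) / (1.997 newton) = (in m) 1.284e-17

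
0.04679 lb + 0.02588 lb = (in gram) 32.96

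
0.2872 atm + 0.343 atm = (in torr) 479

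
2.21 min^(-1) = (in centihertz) 3.683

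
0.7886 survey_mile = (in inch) 4.997e+04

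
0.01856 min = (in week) 1.841e-06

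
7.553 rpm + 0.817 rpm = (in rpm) 8.37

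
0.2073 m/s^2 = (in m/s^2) 0.2073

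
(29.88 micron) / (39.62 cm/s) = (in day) 8.729e-10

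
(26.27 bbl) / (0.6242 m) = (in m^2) 6.691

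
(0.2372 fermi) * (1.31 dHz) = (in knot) 6.04e-17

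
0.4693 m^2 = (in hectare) 4.693e-05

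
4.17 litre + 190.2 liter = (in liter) 194.4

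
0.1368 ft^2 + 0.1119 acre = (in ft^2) 4875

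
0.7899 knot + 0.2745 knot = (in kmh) 1.971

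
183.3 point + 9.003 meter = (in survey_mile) 0.005634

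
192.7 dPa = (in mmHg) 0.1445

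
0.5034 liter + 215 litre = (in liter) 215.5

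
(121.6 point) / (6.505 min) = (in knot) 0.0002136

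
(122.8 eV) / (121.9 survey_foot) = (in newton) 5.295e-19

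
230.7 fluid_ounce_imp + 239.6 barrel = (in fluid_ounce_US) 1.288e+06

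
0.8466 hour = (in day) 0.03528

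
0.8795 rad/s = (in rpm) 8.399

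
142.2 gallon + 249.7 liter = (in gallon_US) 208.2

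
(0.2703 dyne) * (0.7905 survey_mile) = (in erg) 3.439e+04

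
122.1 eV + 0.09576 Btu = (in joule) 101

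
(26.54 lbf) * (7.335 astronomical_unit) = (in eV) 8.085e+32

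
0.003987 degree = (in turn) 1.108e-05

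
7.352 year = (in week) 383.4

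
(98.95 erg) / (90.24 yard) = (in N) 1.199e-07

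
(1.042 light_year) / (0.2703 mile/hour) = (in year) 2.587e+09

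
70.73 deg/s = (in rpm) 11.79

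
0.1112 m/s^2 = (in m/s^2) 0.1112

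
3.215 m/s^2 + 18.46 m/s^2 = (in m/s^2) 21.68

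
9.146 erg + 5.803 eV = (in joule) 9.146e-07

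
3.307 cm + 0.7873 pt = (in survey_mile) 2.072e-05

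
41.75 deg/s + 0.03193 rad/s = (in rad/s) 0.7606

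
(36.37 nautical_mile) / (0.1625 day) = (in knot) 9.326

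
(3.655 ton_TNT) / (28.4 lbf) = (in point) 3.431e+11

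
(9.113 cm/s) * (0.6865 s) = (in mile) 3.887e-05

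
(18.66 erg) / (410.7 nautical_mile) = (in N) 2.453e-12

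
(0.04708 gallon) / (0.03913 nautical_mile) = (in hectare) 2.459e-10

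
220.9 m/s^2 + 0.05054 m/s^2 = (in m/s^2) 221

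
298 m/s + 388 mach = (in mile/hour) 2.962e+05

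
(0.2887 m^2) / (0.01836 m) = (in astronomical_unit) 1.051e-10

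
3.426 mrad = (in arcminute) 11.78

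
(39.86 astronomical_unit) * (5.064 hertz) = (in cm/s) 3.02e+15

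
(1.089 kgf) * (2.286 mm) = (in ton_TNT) 5.835e-12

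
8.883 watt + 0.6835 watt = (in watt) 9.566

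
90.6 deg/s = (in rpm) 15.1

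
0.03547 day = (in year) 9.718e-05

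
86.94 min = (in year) 0.0001654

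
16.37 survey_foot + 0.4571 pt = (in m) 4.99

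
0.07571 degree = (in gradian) 0.08412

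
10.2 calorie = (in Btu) 0.04045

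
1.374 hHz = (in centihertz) 1.374e+04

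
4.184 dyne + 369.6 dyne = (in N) 0.003738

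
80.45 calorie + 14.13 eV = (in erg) 3.366e+09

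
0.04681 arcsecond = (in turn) 3.612e-08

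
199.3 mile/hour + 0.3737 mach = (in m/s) 216.3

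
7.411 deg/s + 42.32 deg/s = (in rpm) 8.289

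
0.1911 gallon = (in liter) 0.7234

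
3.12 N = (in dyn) 3.12e+05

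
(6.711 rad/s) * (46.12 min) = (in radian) 1.857e+04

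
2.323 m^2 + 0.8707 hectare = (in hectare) 0.8709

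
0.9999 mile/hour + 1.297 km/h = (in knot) 1.569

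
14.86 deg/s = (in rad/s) 0.2594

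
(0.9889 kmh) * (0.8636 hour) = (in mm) 8.54e+05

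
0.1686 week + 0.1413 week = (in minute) 3124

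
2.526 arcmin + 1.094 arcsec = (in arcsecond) 152.7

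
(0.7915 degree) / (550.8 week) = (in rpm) 3.96e-10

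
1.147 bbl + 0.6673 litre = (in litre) 183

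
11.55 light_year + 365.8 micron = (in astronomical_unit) 7.304e+05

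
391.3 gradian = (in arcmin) 2.113e+04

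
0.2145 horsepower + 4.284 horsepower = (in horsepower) 4.498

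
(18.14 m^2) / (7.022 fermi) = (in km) 2.583e+12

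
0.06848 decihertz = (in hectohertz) 6.848e-05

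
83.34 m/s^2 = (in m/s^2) 83.34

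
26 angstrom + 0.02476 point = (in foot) 2.867e-05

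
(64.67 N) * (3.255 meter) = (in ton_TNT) 5.031e-08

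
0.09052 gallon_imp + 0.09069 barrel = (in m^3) 0.01483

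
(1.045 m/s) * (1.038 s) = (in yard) 1.186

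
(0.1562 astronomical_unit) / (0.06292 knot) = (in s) 7.219e+11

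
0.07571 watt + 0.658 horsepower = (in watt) 490.7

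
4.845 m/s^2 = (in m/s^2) 4.845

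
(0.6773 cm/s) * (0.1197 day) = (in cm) 7005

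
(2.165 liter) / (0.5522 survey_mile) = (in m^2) 2.436e-06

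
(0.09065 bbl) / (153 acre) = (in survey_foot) 7.637e-08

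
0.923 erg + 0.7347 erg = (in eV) 1.035e+12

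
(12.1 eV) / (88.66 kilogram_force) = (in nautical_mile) 1.204e-24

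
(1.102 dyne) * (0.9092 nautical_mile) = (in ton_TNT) 4.435e-12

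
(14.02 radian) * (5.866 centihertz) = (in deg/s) 47.12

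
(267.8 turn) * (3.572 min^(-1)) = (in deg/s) 5739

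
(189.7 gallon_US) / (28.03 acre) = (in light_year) 6.691e-22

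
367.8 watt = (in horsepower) 0.4932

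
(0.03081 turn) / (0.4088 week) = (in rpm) 7.477e-06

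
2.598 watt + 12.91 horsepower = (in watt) 9630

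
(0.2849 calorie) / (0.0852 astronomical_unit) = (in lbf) 2.102e-11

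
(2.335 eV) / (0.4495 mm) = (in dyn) 8.323e-11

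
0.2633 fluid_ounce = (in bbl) 4.898e-05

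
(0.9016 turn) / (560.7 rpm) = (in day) 1.117e-06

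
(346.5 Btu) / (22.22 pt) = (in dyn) 4.664e+12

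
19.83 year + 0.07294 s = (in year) 19.83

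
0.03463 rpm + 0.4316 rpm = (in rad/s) 0.04882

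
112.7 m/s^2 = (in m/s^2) 112.7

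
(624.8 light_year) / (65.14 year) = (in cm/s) 2.877e+11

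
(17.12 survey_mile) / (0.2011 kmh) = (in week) 0.8155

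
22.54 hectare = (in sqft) 2.426e+06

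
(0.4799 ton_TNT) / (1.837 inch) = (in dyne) 4.303e+15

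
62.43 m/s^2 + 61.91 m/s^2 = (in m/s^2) 124.3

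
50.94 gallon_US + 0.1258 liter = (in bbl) 1.214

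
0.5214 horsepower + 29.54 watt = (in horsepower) 0.561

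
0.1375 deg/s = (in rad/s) 0.0024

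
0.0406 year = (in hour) 355.7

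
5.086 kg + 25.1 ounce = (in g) 5798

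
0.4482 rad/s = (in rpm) 4.28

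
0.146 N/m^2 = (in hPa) 0.00146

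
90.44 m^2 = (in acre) 0.02235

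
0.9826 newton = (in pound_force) 0.2209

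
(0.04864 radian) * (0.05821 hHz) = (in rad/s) 0.2831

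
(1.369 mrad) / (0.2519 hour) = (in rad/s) 1.51e-06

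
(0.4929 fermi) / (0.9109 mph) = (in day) 1.401e-20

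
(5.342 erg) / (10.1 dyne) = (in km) 5.289e-06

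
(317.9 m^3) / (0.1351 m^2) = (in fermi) 2.353e+18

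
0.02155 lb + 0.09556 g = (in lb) 0.02176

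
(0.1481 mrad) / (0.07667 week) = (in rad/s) 3.194e-09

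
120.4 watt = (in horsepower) 0.1615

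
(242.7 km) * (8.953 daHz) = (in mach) 6.381e+04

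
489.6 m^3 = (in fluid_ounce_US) 1.656e+07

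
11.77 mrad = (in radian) 0.01177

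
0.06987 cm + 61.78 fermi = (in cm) 0.06987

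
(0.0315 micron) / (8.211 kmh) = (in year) 4.379e-16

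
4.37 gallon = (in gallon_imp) 3.639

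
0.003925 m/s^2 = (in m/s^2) 0.003925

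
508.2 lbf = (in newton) 2261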